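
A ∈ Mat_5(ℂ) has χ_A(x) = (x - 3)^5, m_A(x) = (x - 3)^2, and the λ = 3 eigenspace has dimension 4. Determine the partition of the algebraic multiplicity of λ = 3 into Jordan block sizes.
Block sizes for λ = 3: [2, 1, 1, 1]

Step 1 — from the characteristic polynomial, algebraic multiplicity of λ = 3 is 5. From dim ker(A − (3)·I) = 4, there are exactly 4 Jordan blocks for λ = 3.
Step 2 — from the minimal polynomial, the factor (x − 3)^2 tells us the largest block for λ = 3 has size 2.
Step 3 — with total size 5, 4 blocks, and largest block 2, the block sizes (in nonincreasing order) are [2, 1, 1, 1].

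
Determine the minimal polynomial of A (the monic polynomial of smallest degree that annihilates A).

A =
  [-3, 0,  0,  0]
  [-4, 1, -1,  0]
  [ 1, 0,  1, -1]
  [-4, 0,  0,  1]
x^4 - 6*x^2 + 8*x - 3

The characteristic polynomial is χ_A(x) = (x - 1)^3*(x + 3), so the eigenvalues are known. The minimal polynomial is
  m_A(x) = Π_λ (x − λ)^{k_λ}
where k_λ is the size of the *largest* Jordan block for λ (equivalently, the smallest k with (A − λI)^k v = 0 for every generalised eigenvector v of λ).

  λ = -3: largest Jordan block has size 1, contributing (x + 3)
  λ = 1: largest Jordan block has size 3, contributing (x − 1)^3

So m_A(x) = (x - 1)^3*(x + 3) = x^4 - 6*x^2 + 8*x - 3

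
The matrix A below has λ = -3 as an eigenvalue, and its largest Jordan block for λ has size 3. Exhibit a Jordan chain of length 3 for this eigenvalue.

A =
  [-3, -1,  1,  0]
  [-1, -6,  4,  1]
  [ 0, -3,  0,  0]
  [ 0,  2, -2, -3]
A Jordan chain for λ = -3 of length 3:
v_1 = (1, 3, 3, -2)ᵀ
v_2 = (0, -1, 0, 0)ᵀ
v_3 = (1, 0, 0, 0)ᵀ

Let N = A − (-3)·I. We want v_3 with N^3 v_3 = 0 but N^2 v_3 ≠ 0; then v_{j-1} := N · v_j for j = 3, …, 2.

Pick v_3 = (1, 0, 0, 0)ᵀ.
Then v_2 = N · v_3 = (0, -1, 0, 0)ᵀ.
Then v_1 = N · v_2 = (1, 3, 3, -2)ᵀ.

Sanity check: (A − (-3)·I) v_1 = (0, 0, 0, 0)ᵀ = 0. ✓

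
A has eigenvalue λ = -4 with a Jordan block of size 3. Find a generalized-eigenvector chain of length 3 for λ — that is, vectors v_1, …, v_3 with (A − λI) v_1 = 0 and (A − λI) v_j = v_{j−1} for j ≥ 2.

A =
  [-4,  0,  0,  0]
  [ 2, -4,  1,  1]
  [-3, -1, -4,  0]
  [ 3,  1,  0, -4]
A Jordan chain for λ = -4 of length 3:
v_1 = (0, 0, -2, 2)ᵀ
v_2 = (0, 2, -3, 3)ᵀ
v_3 = (1, 0, 0, 0)ᵀ

Let N = A − (-4)·I. We want v_3 with N^3 v_3 = 0 but N^2 v_3 ≠ 0; then v_{j-1} := N · v_j for j = 3, …, 2.

Pick v_3 = (1, 0, 0, 0)ᵀ.
Then v_2 = N · v_3 = (0, 2, -3, 3)ᵀ.
Then v_1 = N · v_2 = (0, 0, -2, 2)ᵀ.

Sanity check: (A − (-4)·I) v_1 = (0, 0, 0, 0)ᵀ = 0. ✓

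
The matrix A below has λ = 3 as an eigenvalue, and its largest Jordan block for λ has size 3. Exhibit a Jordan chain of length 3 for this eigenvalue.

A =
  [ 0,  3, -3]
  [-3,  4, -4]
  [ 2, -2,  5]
A Jordan chain for λ = 3 of length 3:
v_1 = (-6, -2, 4)ᵀ
v_2 = (-3, -3, 2)ᵀ
v_3 = (1, 0, 0)ᵀ

Let N = A − (3)·I. We want v_3 with N^3 v_3 = 0 but N^2 v_3 ≠ 0; then v_{j-1} := N · v_j for j = 3, …, 2.

Pick v_3 = (1, 0, 0)ᵀ.
Then v_2 = N · v_3 = (-3, -3, 2)ᵀ.
Then v_1 = N · v_2 = (-6, -2, 4)ᵀ.

Sanity check: (A − (3)·I) v_1 = (0, 0, 0)ᵀ = 0. ✓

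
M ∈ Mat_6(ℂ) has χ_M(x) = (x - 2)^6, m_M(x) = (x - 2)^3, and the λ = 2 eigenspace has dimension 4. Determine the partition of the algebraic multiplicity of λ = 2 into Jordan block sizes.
Block sizes for λ = 2: [3, 1, 1, 1]

Step 1 — from the characteristic polynomial, algebraic multiplicity of λ = 2 is 6. From dim ker(M − (2)·I) = 4, there are exactly 4 Jordan blocks for λ = 2.
Step 2 — from the minimal polynomial, the factor (x − 2)^3 tells us the largest block for λ = 2 has size 3.
Step 3 — with total size 6, 4 blocks, and largest block 3, the block sizes (in nonincreasing order) are [3, 1, 1, 1].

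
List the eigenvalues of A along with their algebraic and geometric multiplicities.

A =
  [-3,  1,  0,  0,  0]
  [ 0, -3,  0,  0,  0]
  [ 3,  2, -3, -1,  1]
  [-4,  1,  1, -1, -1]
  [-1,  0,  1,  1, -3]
λ = -3: alg = 3, geom = 2; λ = -2: alg = 2, geom = 2

Step 1 — factor the characteristic polynomial to read off the algebraic multiplicities:
  χ_A(x) = (x + 2)^2*(x + 3)^3

Step 2 — compute geometric multiplicities via the rank-nullity identity g(λ) = n − rank(A − λI):
  rank(A − (-3)·I) = 3, so dim ker(A − (-3)·I) = n − 3 = 2
  rank(A − (-2)·I) = 3, so dim ker(A − (-2)·I) = n − 3 = 2

Summary:
  λ = -3: algebraic multiplicity = 3, geometric multiplicity = 2
  λ = -2: algebraic multiplicity = 2, geometric multiplicity = 2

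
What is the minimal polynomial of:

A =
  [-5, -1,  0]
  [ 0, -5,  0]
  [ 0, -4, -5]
x^2 + 10*x + 25

The characteristic polynomial is χ_A(x) = (x + 5)^3, so the eigenvalues are known. The minimal polynomial is
  m_A(x) = Π_λ (x − λ)^{k_λ}
where k_λ is the size of the *largest* Jordan block for λ (equivalently, the smallest k with (A − λI)^k v = 0 for every generalised eigenvector v of λ).

  λ = -5: largest Jordan block has size 2, contributing (x + 5)^2

So m_A(x) = (x + 5)^2 = x^2 + 10*x + 25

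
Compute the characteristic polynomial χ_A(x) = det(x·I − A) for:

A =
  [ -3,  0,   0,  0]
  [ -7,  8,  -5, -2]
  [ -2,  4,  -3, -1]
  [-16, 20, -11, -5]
x^4 + 3*x^3

Expanding det(x·I − A) (e.g. by cofactor expansion or by noting that A is similar to its Jordan form J, which has the same characteristic polynomial as A) gives
  χ_A(x) = x^4 + 3*x^3
which factors as x^3*(x + 3). The eigenvalues (with algebraic multiplicities) are λ = -3 with multiplicity 1, λ = 0 with multiplicity 3.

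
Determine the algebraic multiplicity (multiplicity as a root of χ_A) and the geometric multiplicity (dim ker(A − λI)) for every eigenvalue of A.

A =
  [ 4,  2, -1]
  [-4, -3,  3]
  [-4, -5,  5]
λ = 2: alg = 3, geom = 1

Step 1 — factor the characteristic polynomial to read off the algebraic multiplicities:
  χ_A(x) = (x - 2)^3

Step 2 — compute geometric multiplicities via the rank-nullity identity g(λ) = n − rank(A − λI):
  rank(A − (2)·I) = 2, so dim ker(A − (2)·I) = n − 2 = 1

Summary:
  λ = 2: algebraic multiplicity = 3, geometric multiplicity = 1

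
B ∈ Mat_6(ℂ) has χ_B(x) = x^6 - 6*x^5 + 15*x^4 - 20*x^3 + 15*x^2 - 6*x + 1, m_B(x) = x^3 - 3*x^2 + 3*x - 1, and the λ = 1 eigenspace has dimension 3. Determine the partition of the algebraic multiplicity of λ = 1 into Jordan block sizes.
Block sizes for λ = 1: [3, 2, 1]

Step 1 — from the characteristic polynomial, algebraic multiplicity of λ = 1 is 6. From dim ker(B − (1)·I) = 3, there are exactly 3 Jordan blocks for λ = 1.
Step 2 — from the minimal polynomial, the factor (x − 1)^3 tells us the largest block for λ = 1 has size 3.
Step 3 — with total size 6, 3 blocks, and largest block 3, the block sizes (in nonincreasing order) are [3, 2, 1].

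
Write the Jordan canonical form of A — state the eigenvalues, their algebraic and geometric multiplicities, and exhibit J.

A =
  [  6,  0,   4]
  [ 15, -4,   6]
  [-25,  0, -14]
J_2(-4) ⊕ J_1(-4)

The characteristic polynomial is
  det(x·I − A) = x^3 + 12*x^2 + 48*x + 64 = (x + 4)^3

Eigenvalues and multiplicities (the geometric multiplicity of λ is n − rank(A − λI), which equals the number of Jordan blocks for λ):
  λ = -4: algebraic multiplicity = 3, geometric multiplicity = 2

Determining the block sizes for each eigenvalue:
  λ = -4: 2 blocks summing to 3 forces exactly one block of size 2 and the rest size 1 → block sizes [2, 1]

Assembling the blocks gives a Jordan form
J =
  [-4,  1,  0]
  [ 0, -4,  0]
  [ 0,  0, -4]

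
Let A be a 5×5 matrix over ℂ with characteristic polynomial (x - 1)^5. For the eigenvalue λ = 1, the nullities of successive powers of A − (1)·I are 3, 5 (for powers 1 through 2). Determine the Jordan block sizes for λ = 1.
Block sizes for λ = 1: [2, 2, 1]

From the dimensions of kernels of powers, the number of Jordan blocks of size at least j is d_j − d_{j−1} where d_j = dim ker(N^j) (with d_0 = 0). Computing the differences gives [3, 2].
The number of blocks of size exactly k is (#blocks of size ≥ k) − (#blocks of size ≥ k + 1), so the partition is: 1 block(s) of size 1, 2 block(s) of size 2.
In nonincreasing order the block sizes are [2, 2, 1].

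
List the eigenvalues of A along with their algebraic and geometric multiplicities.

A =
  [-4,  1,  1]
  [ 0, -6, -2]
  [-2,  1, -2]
λ = -4: alg = 3, geom = 1

Step 1 — factor the characteristic polynomial to read off the algebraic multiplicities:
  χ_A(x) = (x + 4)^3

Step 2 — compute geometric multiplicities via the rank-nullity identity g(λ) = n − rank(A − λI):
  rank(A − (-4)·I) = 2, so dim ker(A − (-4)·I) = n − 2 = 1

Summary:
  λ = -4: algebraic multiplicity = 3, geometric multiplicity = 1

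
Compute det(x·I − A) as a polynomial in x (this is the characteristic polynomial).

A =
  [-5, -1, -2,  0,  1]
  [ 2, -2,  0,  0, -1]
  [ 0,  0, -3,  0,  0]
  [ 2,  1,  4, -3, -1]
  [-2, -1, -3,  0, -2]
x^5 + 15*x^4 + 90*x^3 + 270*x^2 + 405*x + 243

Expanding det(x·I − A) (e.g. by cofactor expansion or by noting that A is similar to its Jordan form J, which has the same characteristic polynomial as A) gives
  χ_A(x) = x^5 + 15*x^4 + 90*x^3 + 270*x^2 + 405*x + 243
which factors as (x + 3)^5. The eigenvalues (with algebraic multiplicities) are λ = -3 with multiplicity 5.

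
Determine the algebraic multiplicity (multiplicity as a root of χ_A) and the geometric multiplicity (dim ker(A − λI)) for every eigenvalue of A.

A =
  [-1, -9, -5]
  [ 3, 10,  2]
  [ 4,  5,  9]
λ = 6: alg = 3, geom = 1

Step 1 — factor the characteristic polynomial to read off the algebraic multiplicities:
  χ_A(x) = (x - 6)^3

Step 2 — compute geometric multiplicities via the rank-nullity identity g(λ) = n − rank(A − λI):
  rank(A − (6)·I) = 2, so dim ker(A − (6)·I) = n − 2 = 1

Summary:
  λ = 6: algebraic multiplicity = 3, geometric multiplicity = 1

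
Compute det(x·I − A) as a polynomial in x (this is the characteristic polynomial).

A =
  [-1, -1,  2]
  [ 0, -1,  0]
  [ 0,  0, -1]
x^3 + 3*x^2 + 3*x + 1

Expanding det(x·I − A) (e.g. by cofactor expansion or by noting that A is similar to its Jordan form J, which has the same characteristic polynomial as A) gives
  χ_A(x) = x^3 + 3*x^2 + 3*x + 1
which factors as (x + 1)^3. The eigenvalues (with algebraic multiplicities) are λ = -1 with multiplicity 3.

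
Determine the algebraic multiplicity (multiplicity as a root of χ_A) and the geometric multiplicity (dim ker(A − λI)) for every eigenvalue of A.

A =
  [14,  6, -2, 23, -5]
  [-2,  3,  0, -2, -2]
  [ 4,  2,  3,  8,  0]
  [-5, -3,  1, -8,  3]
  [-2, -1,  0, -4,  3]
λ = 3: alg = 5, geom = 2

Step 1 — factor the characteristic polynomial to read off the algebraic multiplicities:
  χ_A(x) = (x - 3)^5

Step 2 — compute geometric multiplicities via the rank-nullity identity g(λ) = n − rank(A − λI):
  rank(A − (3)·I) = 3, so dim ker(A − (3)·I) = n − 3 = 2

Summary:
  λ = 3: algebraic multiplicity = 5, geometric multiplicity = 2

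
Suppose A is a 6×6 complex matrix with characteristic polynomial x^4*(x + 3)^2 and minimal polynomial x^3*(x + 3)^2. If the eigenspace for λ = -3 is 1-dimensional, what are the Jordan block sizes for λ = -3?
Block sizes for λ = -3: [2]

Step 1 — from the characteristic polynomial, algebraic multiplicity of λ = -3 is 2. From dim ker(A − (-3)·I) = 1, there are exactly 1 Jordan blocks for λ = -3.
Step 2 — from the minimal polynomial, the factor (x + 3)^2 tells us the largest block for λ = -3 has size 2.
Step 3 — with total size 2, 1 blocks, and largest block 2, the block sizes (in nonincreasing order) are [2].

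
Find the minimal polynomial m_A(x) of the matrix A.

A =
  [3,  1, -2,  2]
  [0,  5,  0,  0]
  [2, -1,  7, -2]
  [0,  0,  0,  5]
x^2 - 10*x + 25

The characteristic polynomial is χ_A(x) = (x - 5)^4, so the eigenvalues are known. The minimal polynomial is
  m_A(x) = Π_λ (x − λ)^{k_λ}
where k_λ is the size of the *largest* Jordan block for λ (equivalently, the smallest k with (A − λI)^k v = 0 for every generalised eigenvector v of λ).

  λ = 5: largest Jordan block has size 2, contributing (x − 5)^2

So m_A(x) = (x - 5)^2 = x^2 - 10*x + 25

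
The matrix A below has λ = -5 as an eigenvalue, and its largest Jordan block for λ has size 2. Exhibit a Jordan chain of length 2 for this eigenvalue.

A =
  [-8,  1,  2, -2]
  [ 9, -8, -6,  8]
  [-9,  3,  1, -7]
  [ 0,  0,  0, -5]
A Jordan chain for λ = -5 of length 2:
v_1 = (-3, 9, -9, 0)ᵀ
v_2 = (1, 0, 0, 0)ᵀ

Let N = A − (-5)·I. We want v_2 with N^2 v_2 = 0 but N^1 v_2 ≠ 0; then v_{j-1} := N · v_j for j = 2, …, 2.

Pick v_2 = (1, 0, 0, 0)ᵀ.
Then v_1 = N · v_2 = (-3, 9, -9, 0)ᵀ.

Sanity check: (A − (-5)·I) v_1 = (0, 0, 0, 0)ᵀ = 0. ✓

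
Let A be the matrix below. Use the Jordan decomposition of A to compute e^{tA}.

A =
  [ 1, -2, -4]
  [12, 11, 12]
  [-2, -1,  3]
e^{tA} =
  [-4*t*exp(5*t) + exp(5*t), -2*t*exp(5*t), -4*t*exp(5*t)]
  [12*t*exp(5*t), 6*t*exp(5*t) + exp(5*t), 12*t*exp(5*t)]
  [-2*t*exp(5*t), -t*exp(5*t), -2*t*exp(5*t) + exp(5*t)]

Strategy: write A = P · J · P⁻¹ where J is a Jordan canonical form, so e^{tA} = P · e^{tJ} · P⁻¹, and e^{tJ} can be computed block-by-block.

A has Jordan form
J =
  [5, 1, 0]
  [0, 5, 0]
  [0, 0, 5]
(up to reordering of blocks).

Per-block formulas:
  For a 1×1 block at λ = 5: exp(t · [5]) = [e^(5t)].
  For a 2×2 Jordan block J_2(5): exp(t · J_2(5)) = e^(5t)·(I + t·N), where N is the 2×2 nilpotent shift.

After assembling e^{tJ} and conjugating by P, we get:

e^{tA} =
  [-4*t*exp(5*t) + exp(5*t), -2*t*exp(5*t), -4*t*exp(5*t)]
  [12*t*exp(5*t), 6*t*exp(5*t) + exp(5*t), 12*t*exp(5*t)]
  [-2*t*exp(5*t), -t*exp(5*t), -2*t*exp(5*t) + exp(5*t)]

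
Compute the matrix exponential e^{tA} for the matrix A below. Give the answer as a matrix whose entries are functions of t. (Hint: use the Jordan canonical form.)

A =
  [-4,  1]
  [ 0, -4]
e^{tA} =
  [exp(-4*t), t*exp(-4*t)]
  [0, exp(-4*t)]

Strategy: write A = P · J · P⁻¹ where J is a Jordan canonical form, so e^{tA} = P · e^{tJ} · P⁻¹, and e^{tJ} can be computed block-by-block.

A has Jordan form
J =
  [-4,  1]
  [ 0, -4]
(up to reordering of blocks).

Per-block formulas:
  For a 2×2 Jordan block J_2(-4): exp(t · J_2(-4)) = e^(-4t)·(I + t·N), where N is the 2×2 nilpotent shift.

After assembling e^{tJ} and conjugating by P, we get:

e^{tA} =
  [exp(-4*t), t*exp(-4*t)]
  [0, exp(-4*t)]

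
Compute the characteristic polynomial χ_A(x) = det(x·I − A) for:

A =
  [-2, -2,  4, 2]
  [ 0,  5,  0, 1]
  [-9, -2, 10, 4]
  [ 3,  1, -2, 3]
x^4 - 16*x^3 + 96*x^2 - 256*x + 256

Expanding det(x·I − A) (e.g. by cofactor expansion or by noting that A is similar to its Jordan form J, which has the same characteristic polynomial as A) gives
  χ_A(x) = x^4 - 16*x^3 + 96*x^2 - 256*x + 256
which factors as (x - 4)^4. The eigenvalues (with algebraic multiplicities) are λ = 4 with multiplicity 4.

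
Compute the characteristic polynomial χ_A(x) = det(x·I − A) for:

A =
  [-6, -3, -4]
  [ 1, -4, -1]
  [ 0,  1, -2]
x^3 + 12*x^2 + 48*x + 64

Expanding det(x·I − A) (e.g. by cofactor expansion or by noting that A is similar to its Jordan form J, which has the same characteristic polynomial as A) gives
  χ_A(x) = x^3 + 12*x^2 + 48*x + 64
which factors as (x + 4)^3. The eigenvalues (with algebraic multiplicities) are λ = -4 with multiplicity 3.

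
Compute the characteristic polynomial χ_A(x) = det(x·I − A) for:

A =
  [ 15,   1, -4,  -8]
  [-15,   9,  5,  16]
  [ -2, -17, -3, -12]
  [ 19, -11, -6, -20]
x^4 - x^3 - 9*x^2 - 11*x - 4

Expanding det(x·I − A) (e.g. by cofactor expansion or by noting that A is similar to its Jordan form J, which has the same characteristic polynomial as A) gives
  χ_A(x) = x^4 - x^3 - 9*x^2 - 11*x - 4
which factors as (x - 4)*(x + 1)^3. The eigenvalues (with algebraic multiplicities) are λ = -1 with multiplicity 3, λ = 4 with multiplicity 1.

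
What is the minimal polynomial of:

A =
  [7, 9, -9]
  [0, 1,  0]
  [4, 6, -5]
x^2 - 2*x + 1

The characteristic polynomial is χ_A(x) = (x - 1)^3, so the eigenvalues are known. The minimal polynomial is
  m_A(x) = Π_λ (x − λ)^{k_λ}
where k_λ is the size of the *largest* Jordan block for λ (equivalently, the smallest k with (A − λI)^k v = 0 for every generalised eigenvector v of λ).

  λ = 1: largest Jordan block has size 2, contributing (x − 1)^2

So m_A(x) = (x - 1)^2 = x^2 - 2*x + 1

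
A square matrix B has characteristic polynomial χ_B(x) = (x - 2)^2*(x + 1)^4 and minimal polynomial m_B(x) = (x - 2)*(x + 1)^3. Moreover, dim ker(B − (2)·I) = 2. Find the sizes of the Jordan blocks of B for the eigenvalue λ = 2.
Block sizes for λ = 2: [1, 1]

Step 1 — from the characteristic polynomial, algebraic multiplicity of λ = 2 is 2. From dim ker(B − (2)·I) = 2, there are exactly 2 Jordan blocks for λ = 2.
Step 2 — from the minimal polynomial, the factor (x − 2) tells us the largest block for λ = 2 has size 1.
Step 3 — with total size 2, 2 blocks, and largest block 1, the block sizes (in nonincreasing order) are [1, 1].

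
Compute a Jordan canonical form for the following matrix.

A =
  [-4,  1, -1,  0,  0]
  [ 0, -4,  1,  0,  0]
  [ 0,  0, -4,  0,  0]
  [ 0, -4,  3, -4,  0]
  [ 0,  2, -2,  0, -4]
J_3(-4) ⊕ J_1(-4) ⊕ J_1(-4)

The characteristic polynomial is
  det(x·I − A) = x^5 + 20*x^4 + 160*x^3 + 640*x^2 + 1280*x + 1024 = (x + 4)^5

Eigenvalues and multiplicities (the geometric multiplicity of λ is n − rank(A − λI), which equals the number of Jordan blocks for λ):
  λ = -4: algebraic multiplicity = 5, geometric multiplicity = 3

Determining the block sizes for each eigenvalue:
  λ = -4: with am = 5 and gm = 3, the partition is not yet determined (e.g. several partitions of 5 into 3 parts exist). Let N = A − (-4)·I. Computing rank(N^1) = 2, rank(N^2) = 1, rank(N^3) = 0; the number of blocks of size ≥ j is rank(N^{j−1}) − rank(N^j), giving [3, 1, 1]. So we have 1 block(s) of size 3, 2 block(s) of size 1 → block sizes [3, 1, 1]

Assembling the blocks gives a Jordan form
J =
  [-4,  1,  0,  0,  0]
  [ 0, -4,  1,  0,  0]
  [ 0,  0, -4,  0,  0]
  [ 0,  0,  0, -4,  0]
  [ 0,  0,  0,  0, -4]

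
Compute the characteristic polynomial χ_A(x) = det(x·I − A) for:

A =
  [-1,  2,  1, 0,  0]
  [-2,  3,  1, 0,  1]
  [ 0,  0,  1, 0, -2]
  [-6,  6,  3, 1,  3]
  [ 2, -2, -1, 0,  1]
x^5 - 5*x^4 + 10*x^3 - 10*x^2 + 5*x - 1

Expanding det(x·I − A) (e.g. by cofactor expansion or by noting that A is similar to its Jordan form J, which has the same characteristic polynomial as A) gives
  χ_A(x) = x^5 - 5*x^4 + 10*x^3 - 10*x^2 + 5*x - 1
which factors as (x - 1)^5. The eigenvalues (with algebraic multiplicities) are λ = 1 with multiplicity 5.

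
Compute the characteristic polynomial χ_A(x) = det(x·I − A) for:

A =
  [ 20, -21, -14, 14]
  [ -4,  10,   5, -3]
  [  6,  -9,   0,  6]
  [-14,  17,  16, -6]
x^4 - 24*x^3 + 216*x^2 - 864*x + 1296

Expanding det(x·I − A) (e.g. by cofactor expansion or by noting that A is similar to its Jordan form J, which has the same characteristic polynomial as A) gives
  χ_A(x) = x^4 - 24*x^3 + 216*x^2 - 864*x + 1296
which factors as (x - 6)^4. The eigenvalues (with algebraic multiplicities) are λ = 6 with multiplicity 4.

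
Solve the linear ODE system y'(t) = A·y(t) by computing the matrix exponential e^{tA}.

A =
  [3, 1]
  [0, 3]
e^{tA} =
  [exp(3*t), t*exp(3*t)]
  [0, exp(3*t)]

Strategy: write A = P · J · P⁻¹ where J is a Jordan canonical form, so e^{tA} = P · e^{tJ} · P⁻¹, and e^{tJ} can be computed block-by-block.

A has Jordan form
J =
  [3, 1]
  [0, 3]
(up to reordering of blocks).

Per-block formulas:
  For a 2×2 Jordan block J_2(3): exp(t · J_2(3)) = e^(3t)·(I + t·N), where N is the 2×2 nilpotent shift.

After assembling e^{tJ} and conjugating by P, we get:

e^{tA} =
  [exp(3*t), t*exp(3*t)]
  [0, exp(3*t)]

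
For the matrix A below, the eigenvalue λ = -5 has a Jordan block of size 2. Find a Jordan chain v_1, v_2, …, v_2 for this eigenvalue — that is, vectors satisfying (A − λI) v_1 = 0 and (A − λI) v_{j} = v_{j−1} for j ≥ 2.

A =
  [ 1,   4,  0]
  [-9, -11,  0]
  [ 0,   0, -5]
A Jordan chain for λ = -5 of length 2:
v_1 = (6, -9, 0)ᵀ
v_2 = (1, 0, 0)ᵀ

Let N = A − (-5)·I. We want v_2 with N^2 v_2 = 0 but N^1 v_2 ≠ 0; then v_{j-1} := N · v_j for j = 2, …, 2.

Pick v_2 = (1, 0, 0)ᵀ.
Then v_1 = N · v_2 = (6, -9, 0)ᵀ.

Sanity check: (A − (-5)·I) v_1 = (0, 0, 0)ᵀ = 0. ✓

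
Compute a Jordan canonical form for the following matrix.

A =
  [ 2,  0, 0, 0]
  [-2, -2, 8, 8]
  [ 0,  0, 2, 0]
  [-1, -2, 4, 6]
J_2(2) ⊕ J_1(2) ⊕ J_1(2)

The characteristic polynomial is
  det(x·I − A) = x^4 - 8*x^3 + 24*x^2 - 32*x + 16 = (x - 2)^4

Eigenvalues and multiplicities (the geometric multiplicity of λ is n − rank(A − λI), which equals the number of Jordan blocks for λ):
  λ = 2: algebraic multiplicity = 4, geometric multiplicity = 3

Determining the block sizes for each eigenvalue:
  λ = 2: 3 blocks summing to 4 forces exactly one block of size 2 and the rest size 1 → block sizes [2, 1, 1]

Assembling the blocks gives a Jordan form
J =
  [2, 1, 0, 0]
  [0, 2, 0, 0]
  [0, 0, 2, 0]
  [0, 0, 0, 2]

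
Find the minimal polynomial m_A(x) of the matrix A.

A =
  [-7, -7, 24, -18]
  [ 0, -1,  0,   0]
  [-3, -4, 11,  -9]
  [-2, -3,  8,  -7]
x^2 + 2*x + 1

The characteristic polynomial is χ_A(x) = (x + 1)^4, so the eigenvalues are known. The minimal polynomial is
  m_A(x) = Π_λ (x − λ)^{k_λ}
where k_λ is the size of the *largest* Jordan block for λ (equivalently, the smallest k with (A − λI)^k v = 0 for every generalised eigenvector v of λ).

  λ = -1: largest Jordan block has size 2, contributing (x + 1)^2

So m_A(x) = (x + 1)^2 = x^2 + 2*x + 1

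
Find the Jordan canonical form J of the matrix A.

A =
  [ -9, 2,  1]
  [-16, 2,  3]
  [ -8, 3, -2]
J_3(-3)

The characteristic polynomial is
  det(x·I − A) = x^3 + 9*x^2 + 27*x + 27 = (x + 3)^3

Eigenvalues and multiplicities (the geometric multiplicity of λ is n − rank(A − λI), which equals the number of Jordan blocks for λ):
  λ = -3: algebraic multiplicity = 3, geometric multiplicity = 1

Determining the block sizes for each eigenvalue:
  λ = -3: one block (gm = 1), so the single block has size am = 3 → block sizes [3]

Assembling the blocks gives a Jordan form
J =
  [-3,  1,  0]
  [ 0, -3,  1]
  [ 0,  0, -3]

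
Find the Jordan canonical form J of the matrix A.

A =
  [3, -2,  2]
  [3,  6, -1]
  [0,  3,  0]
J_3(3)

The characteristic polynomial is
  det(x·I − A) = x^3 - 9*x^2 + 27*x - 27 = (x - 3)^3

Eigenvalues and multiplicities (the geometric multiplicity of λ is n − rank(A − λI), which equals the number of Jordan blocks for λ):
  λ = 3: algebraic multiplicity = 3, geometric multiplicity = 1

Determining the block sizes for each eigenvalue:
  λ = 3: one block (gm = 1), so the single block has size am = 3 → block sizes [3]

Assembling the blocks gives a Jordan form
J =
  [3, 1, 0]
  [0, 3, 1]
  [0, 0, 3]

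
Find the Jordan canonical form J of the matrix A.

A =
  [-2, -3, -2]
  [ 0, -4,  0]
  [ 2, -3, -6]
J_2(-4) ⊕ J_1(-4)

The characteristic polynomial is
  det(x·I − A) = x^3 + 12*x^2 + 48*x + 64 = (x + 4)^3

Eigenvalues and multiplicities (the geometric multiplicity of λ is n − rank(A − λI), which equals the number of Jordan blocks for λ):
  λ = -4: algebraic multiplicity = 3, geometric multiplicity = 2

Determining the block sizes for each eigenvalue:
  λ = -4: 2 blocks summing to 3 forces exactly one block of size 2 and the rest size 1 → block sizes [2, 1]

Assembling the blocks gives a Jordan form
J =
  [-4,  1,  0]
  [ 0, -4,  0]
  [ 0,  0, -4]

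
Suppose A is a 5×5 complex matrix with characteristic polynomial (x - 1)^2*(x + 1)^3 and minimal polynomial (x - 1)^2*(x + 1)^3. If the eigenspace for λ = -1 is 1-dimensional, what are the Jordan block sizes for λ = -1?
Block sizes for λ = -1: [3]

Step 1 — from the characteristic polynomial, algebraic multiplicity of λ = -1 is 3. From dim ker(A − (-1)·I) = 1, there are exactly 1 Jordan blocks for λ = -1.
Step 2 — from the minimal polynomial, the factor (x + 1)^3 tells us the largest block for λ = -1 has size 3.
Step 3 — with total size 3, 1 blocks, and largest block 3, the block sizes (in nonincreasing order) are [3].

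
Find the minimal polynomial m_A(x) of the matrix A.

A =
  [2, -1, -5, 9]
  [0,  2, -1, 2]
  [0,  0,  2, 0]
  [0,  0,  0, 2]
x^3 - 6*x^2 + 12*x - 8

The characteristic polynomial is χ_A(x) = (x - 2)^4, so the eigenvalues are known. The minimal polynomial is
  m_A(x) = Π_λ (x − λ)^{k_λ}
where k_λ is the size of the *largest* Jordan block for λ (equivalently, the smallest k with (A − λI)^k v = 0 for every generalised eigenvector v of λ).

  λ = 2: largest Jordan block has size 3, contributing (x − 2)^3

So m_A(x) = (x - 2)^3 = x^3 - 6*x^2 + 12*x - 8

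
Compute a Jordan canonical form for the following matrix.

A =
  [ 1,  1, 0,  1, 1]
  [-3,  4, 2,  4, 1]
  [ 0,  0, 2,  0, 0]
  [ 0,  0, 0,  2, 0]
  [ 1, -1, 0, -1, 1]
J_3(2) ⊕ J_1(2) ⊕ J_1(2)

The characteristic polynomial is
  det(x·I − A) = x^5 - 10*x^4 + 40*x^3 - 80*x^2 + 80*x - 32 = (x - 2)^5

Eigenvalues and multiplicities (the geometric multiplicity of λ is n − rank(A − λI), which equals the number of Jordan blocks for λ):
  λ = 2: algebraic multiplicity = 5, geometric multiplicity = 3

Determining the block sizes for each eigenvalue:
  λ = 2: with am = 5 and gm = 3, the partition is not yet determined (e.g. several partitions of 5 into 3 parts exist). Let N = A − (2)·I. Computing rank(N^1) = 2, rank(N^2) = 1, rank(N^3) = 0; the number of blocks of size ≥ j is rank(N^{j−1}) − rank(N^j), giving [3, 1, 1]. So we have 1 block(s) of size 3, 2 block(s) of size 1 → block sizes [3, 1, 1]

Assembling the blocks gives a Jordan form
J =
  [2, 1, 0, 0, 0]
  [0, 2, 1, 0, 0]
  [0, 0, 2, 0, 0]
  [0, 0, 0, 2, 0]
  [0, 0, 0, 0, 2]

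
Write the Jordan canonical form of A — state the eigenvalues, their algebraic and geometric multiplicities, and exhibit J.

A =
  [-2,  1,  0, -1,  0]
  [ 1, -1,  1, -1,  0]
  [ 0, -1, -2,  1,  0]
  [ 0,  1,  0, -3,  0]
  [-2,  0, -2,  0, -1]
J_3(-2) ⊕ J_1(-2) ⊕ J_1(-1)

The characteristic polynomial is
  det(x·I − A) = x^5 + 9*x^4 + 32*x^3 + 56*x^2 + 48*x + 16 = (x + 1)*(x + 2)^4

Eigenvalues and multiplicities (the geometric multiplicity of λ is n − rank(A − λI), which equals the number of Jordan blocks for λ):
  λ = -2: algebraic multiplicity = 4, geometric multiplicity = 2
  λ = -1: algebraic multiplicity = 1, geometric multiplicity = 1

Determining the block sizes for each eigenvalue:
  λ = -2: with am = 4 and gm = 2, the partition is not yet determined (e.g. several partitions of 4 into 2 parts exist). Let N = A − (-2)·I. Computing rank(N^1) = 3, rank(N^2) = 2, rank(N^3) = 1; the number of blocks of size ≥ j is rank(N^{j−1}) − rank(N^j), giving [2, 1, 1]. So we have 1 block(s) of size 3, 1 block(s) of size 1 → block sizes [3, 1]
  λ = -1: one block (gm = 1), so the single block has size am = 1 → block sizes [1]

Assembling the blocks gives a Jordan form
J =
  [-2,  1,  0,  0,  0]
  [ 0, -2,  1,  0,  0]
  [ 0,  0, -2,  0,  0]
  [ 0,  0,  0, -2,  0]
  [ 0,  0,  0,  0, -1]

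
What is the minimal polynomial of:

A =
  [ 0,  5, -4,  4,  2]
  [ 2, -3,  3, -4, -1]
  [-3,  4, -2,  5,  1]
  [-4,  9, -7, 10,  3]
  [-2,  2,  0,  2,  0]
x^5 - 5*x^4 + 9*x^3 - 7*x^2 + 2*x

The characteristic polynomial is χ_A(x) = x*(x - 2)*(x - 1)^3, so the eigenvalues are known. The minimal polynomial is
  m_A(x) = Π_λ (x − λ)^{k_λ}
where k_λ is the size of the *largest* Jordan block for λ (equivalently, the smallest k with (A − λI)^k v = 0 for every generalised eigenvector v of λ).

  λ = 0: largest Jordan block has size 1, contributing (x − 0)
  λ = 1: largest Jordan block has size 3, contributing (x − 1)^3
  λ = 2: largest Jordan block has size 1, contributing (x − 2)

So m_A(x) = x*(x - 2)*(x - 1)^3 = x^5 - 5*x^4 + 9*x^3 - 7*x^2 + 2*x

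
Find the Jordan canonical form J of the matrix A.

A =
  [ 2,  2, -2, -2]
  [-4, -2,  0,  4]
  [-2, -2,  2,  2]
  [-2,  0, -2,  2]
J_1(0) ⊕ J_1(0) ⊕ J_1(2) ⊕ J_1(2)

The characteristic polynomial is
  det(x·I − A) = x^4 - 4*x^3 + 4*x^2 = x^2*(x - 2)^2

Eigenvalues and multiplicities (the geometric multiplicity of λ is n − rank(A − λI), which equals the number of Jordan blocks for λ):
  λ = 0: algebraic multiplicity = 2, geometric multiplicity = 2
  λ = 2: algebraic multiplicity = 2, geometric multiplicity = 2

Determining the block sizes for each eigenvalue:
  λ = 0: gm = am = 2, so every block has size 1 → block sizes [1, 1]
  λ = 2: gm = am = 2, so every block has size 1 → block sizes [1, 1]

Assembling the blocks gives a Jordan form
J =
  [0, 0, 0, 0]
  [0, 0, 0, 0]
  [0, 0, 2, 0]
  [0, 0, 0, 2]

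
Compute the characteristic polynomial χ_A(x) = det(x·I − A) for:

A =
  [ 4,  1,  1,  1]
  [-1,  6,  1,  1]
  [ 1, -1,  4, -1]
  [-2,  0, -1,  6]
x^4 - 20*x^3 + 150*x^2 - 500*x + 625

Expanding det(x·I − A) (e.g. by cofactor expansion or by noting that A is similar to its Jordan form J, which has the same characteristic polynomial as A) gives
  χ_A(x) = x^4 - 20*x^3 + 150*x^2 - 500*x + 625
which factors as (x - 5)^4. The eigenvalues (with algebraic multiplicities) are λ = 5 with multiplicity 4.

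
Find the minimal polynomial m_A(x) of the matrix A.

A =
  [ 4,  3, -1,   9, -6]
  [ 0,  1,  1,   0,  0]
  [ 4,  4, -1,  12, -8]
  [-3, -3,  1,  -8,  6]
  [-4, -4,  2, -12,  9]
x^3 - 3*x^2 + 3*x - 1

The characteristic polynomial is χ_A(x) = (x - 1)^5, so the eigenvalues are known. The minimal polynomial is
  m_A(x) = Π_λ (x − λ)^{k_λ}
where k_λ is the size of the *largest* Jordan block for λ (equivalently, the smallest k with (A − λI)^k v = 0 for every generalised eigenvector v of λ).

  λ = 1: largest Jordan block has size 3, contributing (x − 1)^3

So m_A(x) = (x - 1)^3 = x^3 - 3*x^2 + 3*x - 1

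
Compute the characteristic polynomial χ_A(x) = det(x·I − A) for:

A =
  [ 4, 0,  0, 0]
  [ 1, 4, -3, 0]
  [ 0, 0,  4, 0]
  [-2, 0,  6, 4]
x^4 - 16*x^3 + 96*x^2 - 256*x + 256

Expanding det(x·I − A) (e.g. by cofactor expansion or by noting that A is similar to its Jordan form J, which has the same characteristic polynomial as A) gives
  χ_A(x) = x^4 - 16*x^3 + 96*x^2 - 256*x + 256
which factors as (x - 4)^4. The eigenvalues (with algebraic multiplicities) are λ = 4 with multiplicity 4.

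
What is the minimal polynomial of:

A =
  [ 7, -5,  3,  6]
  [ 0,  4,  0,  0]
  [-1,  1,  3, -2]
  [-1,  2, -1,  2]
x^2 - 8*x + 16

The characteristic polynomial is χ_A(x) = (x - 4)^4, so the eigenvalues are known. The minimal polynomial is
  m_A(x) = Π_λ (x − λ)^{k_λ}
where k_λ is the size of the *largest* Jordan block for λ (equivalently, the smallest k with (A − λI)^k v = 0 for every generalised eigenvector v of λ).

  λ = 4: largest Jordan block has size 2, contributing (x − 4)^2

So m_A(x) = (x - 4)^2 = x^2 - 8*x + 16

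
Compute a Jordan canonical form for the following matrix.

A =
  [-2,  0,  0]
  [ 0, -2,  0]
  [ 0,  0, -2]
J_1(-2) ⊕ J_1(-2) ⊕ J_1(-2)

The characteristic polynomial is
  det(x·I − A) = x^3 + 6*x^2 + 12*x + 8 = (x + 2)^3

Eigenvalues and multiplicities (the geometric multiplicity of λ is n − rank(A − λI), which equals the number of Jordan blocks for λ):
  λ = -2: algebraic multiplicity = 3, geometric multiplicity = 3

Determining the block sizes for each eigenvalue:
  λ = -2: gm = am = 3, so every block has size 1 → block sizes [1, 1, 1]

Assembling the blocks gives a Jordan form
J =
  [-2,  0,  0]
  [ 0, -2,  0]
  [ 0,  0, -2]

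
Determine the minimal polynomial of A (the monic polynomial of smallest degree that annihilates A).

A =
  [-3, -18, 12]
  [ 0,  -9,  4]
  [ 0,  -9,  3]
x^2 + 6*x + 9

The characteristic polynomial is χ_A(x) = (x + 3)^3, so the eigenvalues are known. The minimal polynomial is
  m_A(x) = Π_λ (x − λ)^{k_λ}
where k_λ is the size of the *largest* Jordan block for λ (equivalently, the smallest k with (A − λI)^k v = 0 for every generalised eigenvector v of λ).

  λ = -3: largest Jordan block has size 2, contributing (x + 3)^2

So m_A(x) = (x + 3)^2 = x^2 + 6*x + 9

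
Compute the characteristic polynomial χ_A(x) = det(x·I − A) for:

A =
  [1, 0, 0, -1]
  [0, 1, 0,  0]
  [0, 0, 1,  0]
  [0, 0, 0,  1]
x^4 - 4*x^3 + 6*x^2 - 4*x + 1

Expanding det(x·I − A) (e.g. by cofactor expansion or by noting that A is similar to its Jordan form J, which has the same characteristic polynomial as A) gives
  χ_A(x) = x^4 - 4*x^3 + 6*x^2 - 4*x + 1
which factors as (x - 1)^4. The eigenvalues (with algebraic multiplicities) are λ = 1 with multiplicity 4.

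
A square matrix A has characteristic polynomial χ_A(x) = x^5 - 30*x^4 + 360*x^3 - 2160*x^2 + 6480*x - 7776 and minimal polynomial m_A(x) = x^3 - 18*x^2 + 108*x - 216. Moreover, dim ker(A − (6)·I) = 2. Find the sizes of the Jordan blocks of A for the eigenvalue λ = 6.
Block sizes for λ = 6: [3, 2]

Step 1 — from the characteristic polynomial, algebraic multiplicity of λ = 6 is 5. From dim ker(A − (6)·I) = 2, there are exactly 2 Jordan blocks for λ = 6.
Step 2 — from the minimal polynomial, the factor (x − 6)^3 tells us the largest block for λ = 6 has size 3.
Step 3 — with total size 5, 2 blocks, and largest block 3, the block sizes (in nonincreasing order) are [3, 2].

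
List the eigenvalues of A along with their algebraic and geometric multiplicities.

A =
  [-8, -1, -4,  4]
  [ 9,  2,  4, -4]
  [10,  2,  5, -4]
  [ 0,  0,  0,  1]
λ = -3: alg = 1, geom = 1; λ = 1: alg = 3, geom = 2

Step 1 — factor the characteristic polynomial to read off the algebraic multiplicities:
  χ_A(x) = (x - 1)^3*(x + 3)

Step 2 — compute geometric multiplicities via the rank-nullity identity g(λ) = n − rank(A − λI):
  rank(A − (-3)·I) = 3, so dim ker(A − (-3)·I) = n − 3 = 1
  rank(A − (1)·I) = 2, so dim ker(A − (1)·I) = n − 2 = 2

Summary:
  λ = -3: algebraic multiplicity = 1, geometric multiplicity = 1
  λ = 1: algebraic multiplicity = 3, geometric multiplicity = 2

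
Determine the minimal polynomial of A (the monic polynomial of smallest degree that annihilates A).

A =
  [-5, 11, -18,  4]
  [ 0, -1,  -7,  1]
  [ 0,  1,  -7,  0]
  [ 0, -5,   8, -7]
x^3 + 15*x^2 + 75*x + 125

The characteristic polynomial is χ_A(x) = (x + 5)^4, so the eigenvalues are known. The minimal polynomial is
  m_A(x) = Π_λ (x − λ)^{k_λ}
where k_λ is the size of the *largest* Jordan block for λ (equivalently, the smallest k with (A − λI)^k v = 0 for every generalised eigenvector v of λ).

  λ = -5: largest Jordan block has size 3, contributing (x + 5)^3

So m_A(x) = (x + 5)^3 = x^3 + 15*x^2 + 75*x + 125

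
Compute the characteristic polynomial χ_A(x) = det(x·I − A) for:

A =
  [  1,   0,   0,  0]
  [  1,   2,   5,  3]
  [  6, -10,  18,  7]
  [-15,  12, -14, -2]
x^4 - 19*x^3 + 126*x^2 - 324*x + 216

Expanding det(x·I − A) (e.g. by cofactor expansion or by noting that A is similar to its Jordan form J, which has the same characteristic polynomial as A) gives
  χ_A(x) = x^4 - 19*x^3 + 126*x^2 - 324*x + 216
which factors as (x - 6)^3*(x - 1). The eigenvalues (with algebraic multiplicities) are λ = 1 with multiplicity 1, λ = 6 with multiplicity 3.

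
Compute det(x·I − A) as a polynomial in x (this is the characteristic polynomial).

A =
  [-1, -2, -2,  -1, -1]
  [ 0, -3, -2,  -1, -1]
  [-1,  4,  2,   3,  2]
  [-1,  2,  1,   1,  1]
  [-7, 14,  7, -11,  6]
x^5 - 5*x^4 - 5*x^3 + 25*x^2 + 40*x + 16

Expanding det(x·I − A) (e.g. by cofactor expansion or by noting that A is similar to its Jordan form J, which has the same characteristic polynomial as A) gives
  χ_A(x) = x^5 - 5*x^4 - 5*x^3 + 25*x^2 + 40*x + 16
which factors as (x - 4)^2*(x + 1)^3. The eigenvalues (with algebraic multiplicities) are λ = -1 with multiplicity 3, λ = 4 with multiplicity 2.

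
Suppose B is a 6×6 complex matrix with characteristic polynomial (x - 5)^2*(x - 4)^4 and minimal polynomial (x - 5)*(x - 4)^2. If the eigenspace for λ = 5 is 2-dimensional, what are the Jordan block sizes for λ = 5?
Block sizes for λ = 5: [1, 1]

Step 1 — from the characteristic polynomial, algebraic multiplicity of λ = 5 is 2. From dim ker(B − (5)·I) = 2, there are exactly 2 Jordan blocks for λ = 5.
Step 2 — from the minimal polynomial, the factor (x − 5) tells us the largest block for λ = 5 has size 1.
Step 3 — with total size 2, 2 blocks, and largest block 1, the block sizes (in nonincreasing order) are [1, 1].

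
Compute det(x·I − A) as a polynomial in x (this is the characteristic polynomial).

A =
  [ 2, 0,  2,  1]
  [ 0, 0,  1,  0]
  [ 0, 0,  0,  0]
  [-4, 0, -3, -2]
x^4

Expanding det(x·I − A) (e.g. by cofactor expansion or by noting that A is similar to its Jordan form J, which has the same characteristic polynomial as A) gives
  χ_A(x) = x^4
which factors as x^4. The eigenvalues (with algebraic multiplicities) are λ = 0 with multiplicity 4.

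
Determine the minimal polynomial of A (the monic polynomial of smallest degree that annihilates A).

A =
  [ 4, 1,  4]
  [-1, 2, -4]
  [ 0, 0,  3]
x^2 - 6*x + 9

The characteristic polynomial is χ_A(x) = (x - 3)^3, so the eigenvalues are known. The minimal polynomial is
  m_A(x) = Π_λ (x − λ)^{k_λ}
where k_λ is the size of the *largest* Jordan block for λ (equivalently, the smallest k with (A − λI)^k v = 0 for every generalised eigenvector v of λ).

  λ = 3: largest Jordan block has size 2, contributing (x − 3)^2

So m_A(x) = (x - 3)^2 = x^2 - 6*x + 9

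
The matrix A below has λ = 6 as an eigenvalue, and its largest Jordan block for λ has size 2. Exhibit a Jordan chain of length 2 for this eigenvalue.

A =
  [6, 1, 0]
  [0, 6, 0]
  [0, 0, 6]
A Jordan chain for λ = 6 of length 2:
v_1 = (1, 0, 0)ᵀ
v_2 = (0, 1, 0)ᵀ

Let N = A − (6)·I. We want v_2 with N^2 v_2 = 0 but N^1 v_2 ≠ 0; then v_{j-1} := N · v_j for j = 2, …, 2.

Pick v_2 = (0, 1, 0)ᵀ.
Then v_1 = N · v_2 = (1, 0, 0)ᵀ.

Sanity check: (A − (6)·I) v_1 = (0, 0, 0)ᵀ = 0. ✓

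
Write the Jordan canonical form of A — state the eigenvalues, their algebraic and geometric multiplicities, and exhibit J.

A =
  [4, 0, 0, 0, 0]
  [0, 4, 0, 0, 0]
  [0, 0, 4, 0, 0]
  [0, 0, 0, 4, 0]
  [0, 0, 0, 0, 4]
J_1(4) ⊕ J_1(4) ⊕ J_1(4) ⊕ J_1(4) ⊕ J_1(4)

The characteristic polynomial is
  det(x·I − A) = x^5 - 20*x^4 + 160*x^3 - 640*x^2 + 1280*x - 1024 = (x - 4)^5

Eigenvalues and multiplicities (the geometric multiplicity of λ is n − rank(A − λI), which equals the number of Jordan blocks for λ):
  λ = 4: algebraic multiplicity = 5, geometric multiplicity = 5

Determining the block sizes for each eigenvalue:
  λ = 4: gm = am = 5, so every block has size 1 → block sizes [1, 1, 1, 1, 1]

Assembling the blocks gives a Jordan form
J =
  [4, 0, 0, 0, 0]
  [0, 4, 0, 0, 0]
  [0, 0, 4, 0, 0]
  [0, 0, 0, 4, 0]
  [0, 0, 0, 0, 4]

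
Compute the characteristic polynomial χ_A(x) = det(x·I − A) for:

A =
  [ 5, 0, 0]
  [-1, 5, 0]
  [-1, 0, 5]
x^3 - 15*x^2 + 75*x - 125

Expanding det(x·I − A) (e.g. by cofactor expansion or by noting that A is similar to its Jordan form J, which has the same characteristic polynomial as A) gives
  χ_A(x) = x^3 - 15*x^2 + 75*x - 125
which factors as (x - 5)^3. The eigenvalues (with algebraic multiplicities) are λ = 5 with multiplicity 3.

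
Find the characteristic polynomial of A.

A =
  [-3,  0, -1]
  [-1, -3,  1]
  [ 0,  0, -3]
x^3 + 9*x^2 + 27*x + 27

Expanding det(x·I − A) (e.g. by cofactor expansion or by noting that A is similar to its Jordan form J, which has the same characteristic polynomial as A) gives
  χ_A(x) = x^3 + 9*x^2 + 27*x + 27
which factors as (x + 3)^3. The eigenvalues (with algebraic multiplicities) are λ = -3 with multiplicity 3.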